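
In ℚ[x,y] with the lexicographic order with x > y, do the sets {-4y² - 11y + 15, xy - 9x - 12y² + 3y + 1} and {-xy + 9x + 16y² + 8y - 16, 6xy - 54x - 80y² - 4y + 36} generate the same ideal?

Yes, the ideals are equal.

Equality of ideals is decidable: compute both reduced Gröbner bases (unique for the ordering) and check whether they agree.
Buchberger on the first generating set:
f_1 = -4y² - 11y + 15, LT = y².
f_2 = xy - 9x - 12y² + 3y + 1, LT = xy.

S(f_1,f_2): lcm = xy². S = 47/4xy - 15/4x + 12y³ - 3y² - y.
  leading term xy: subtract (47/4)·f_2 from 47/4xy - 15/4x + 12y³ - 3y² - y → 102x + 12y³ + 138y² - 145/4y - 47/4
  leading term x: no divisor's leading term divides it; move 102x to the remainder.
  leading term y³: subtract (-3y)·f_1 from 12y³ + 138y² - 145/4y - 47/4 → 105y² + 35/4y - 47/4
  leading term y²: subtract (-105/4)·f_1 from 105y² + 35/4y - 47/4 → -280y + 382
  leading term y: no divisor's leading term divides it; move -280y to the remainder.
  leading term 1: no divisor's leading term divides it; move 382 to the remainder.
  remainder 102x - 280y + 382 ≠ 0; add g_3 = 102x - 280y + 382 to the basis.

The other S-polynomials (S(f_1,g_3), S(f_2,g_3)) all reduce to 0 modulo the current basis, so we have a Gröbner basis.
Inter-reduce: drop elements whose leading term is divisible by another's, tail-reduce, and make monic.
Reduced Gröbner basis: {x - 140/51y + 191/51, y² + 11/4y - 15/4}.

Buchberger on the second generating set:
h_1 = -xy + 9x + 16y² + 8y - 16, LT = xy.
h_2 = 6xy - 54x - 80y² - 4y + 36, LT = xy.

S(h_1,h_2): lcm = xy. S = -8/3y² - 22/3y + 10.
  leading term y²: no divisor's leading term divides it; move -8/3y² to the remainder.
  leading term y: no divisor's leading term divides it; move -22/3y to the remainder.
  leading term 1: no divisor's leading term divides it; move 10 to the remainder.
  remainder -8/3y² - 22/3y + 10 ≠ 0; add k_3 = -8/3y² - 22/3y + 10 to the basis.

S(h_1,k_3): lcm = xy². S = -47/4xy + 15/4x - 16y³ - 8y² + 16y.
  leading term xy: subtract (47/4)·h_1 from -47/4xy + 15/4x - 16y³ - 8y² + 16y → -102x - 16y³ - 196y² - 78y + 188
  leading term x: no divisor's leading term divides it; move -102x to the remainder.
  leading term y³: subtract (6y)·k_3 from -16y³ - 196y² - 78y + 188 → -152y² - 138y + 188
  leading term y²: subtract (57)·k_3 from -152y² - 138y + 188 → 280y - 382
  leading term y: no divisor's leading term divides it; move 280y to the remainder.
  leading term 1: no divisor's leading term divides it; move -382 to the remainder.
  remainder -102x + 280y - 382 ≠ 0; add k_4 = -102x + 280y - 382 to the basis.

The other S-polynomials (S(h_2,k_3), S(h_1,k_4), S(h_2,k_4), S(k_3,k_4)) all reduce to 0 modulo the current basis, so we have a Gröbner basis.
Inter-reduce: drop elements whose leading term is divisible by another's, tail-reduce, and make monic.
Reduced Gröbner basis: {x - 140/51y + 191/51, y² + 11/4y - 15/4}.

These coincide, so the ideals are equal.
The choice of monomial ordering does not affect the verdict — as long as both bases are computed under the same ordering, their equality decides ideal equality.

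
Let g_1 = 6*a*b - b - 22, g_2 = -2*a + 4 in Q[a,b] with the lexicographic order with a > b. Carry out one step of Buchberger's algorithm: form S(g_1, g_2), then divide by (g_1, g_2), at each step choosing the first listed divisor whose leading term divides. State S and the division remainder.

S(g_1, g_2) = 11/6*b - 11/3; remainder on division = 11/6*b - 11/3.

lcm(LM(g_1), LM(g_2)) = a*b.
S = (lcm/LT(g_1))·g_1 − (lcm/LT(g_2))·g_2 = 11/6*b - 11/3.
Reduce S modulo (g_1, g_2) in that order:
  leading term b: no divisor's leading term divides it; move 11/6*b to the remainder.
  leading term 1: no divisor's leading term divides it; move -11/3 to the remainder.
The remainder 11/6*b - 11/3 is nonzero, so it would be added as the next basis element.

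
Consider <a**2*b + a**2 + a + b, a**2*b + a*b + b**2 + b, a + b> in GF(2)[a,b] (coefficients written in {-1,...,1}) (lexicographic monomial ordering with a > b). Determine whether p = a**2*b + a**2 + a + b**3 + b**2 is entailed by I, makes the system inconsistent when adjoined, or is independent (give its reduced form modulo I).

First compute the reduced Gröbner basis of I by Buchberger's algorithm.
f_1 = a**2*b + a**2 + a + b, LT = a**2*b.
f_2 = a**2*b + a*b + b**2 + b, LT = a**2*b.
f_3 = a + b, LT = a.

S(f_1,f_2): lcm = a**2*b. S = a**2 + a*b + a + b**2.
  leading term a**2: subtract (a)·f_3 from a**2 + a*b + a + b**2 → a + b**2
  leading term a: subtract (1)·f_3 from a + b**2 → b**2 + b
  leading term b**2: no divisor's leading term divides it; move b**2 to the remainder.
  leading term b: no divisor's leading term divides it; move b to the remainder.
  remainder b**2 + b ≠ 0; add h_4 = b**2 + b to the basis.

The other S-polynomials (S(f_1,f_3), S(f_2,f_3), S(f_1,h_4), S(f_2,h_4), S(f_3,h_4)) all reduce to 0 modulo the current basis, so we have a Gröbner basis.
Inter-reduce: drop elements whose leading term is divisible by another's, tail-reduce, and make monic.
Reduced Gröbner basis: {a + b, b**2 + b}.
Label its elements g_1 = a + b, g_2 = b**2 + b.

Reduce p = a**2*b + a**2 + a + b**3 + b**2 modulo G:
  leading term a**2*b: subtract (a*b)·g_1 from a**2*b + a**2 + a + b**3 + b**2 → a**2 + a*b**2 + a + b**3 + b**2
  leading term a**2: subtract (a)·g_1 from a**2 + a*b**2 + a + b**3 + b**2 → a*b**2 + a*b + a + b**3 + b**2
  leading term a*b**2: subtract (b**2)·g_1 from a*b**2 + a*b + a + b**3 + b**2 → a*b + a + b**2
  leading term a*b: subtract (b)·g_1 from a*b + a + b**2 → a
  leading term a: subtract (1)·g_1 from a → b
  leading term b: no divisor's leading term divides it; move b to the remainder.
  normal form = b.
The normal form is nonzero, so p ∉ I. Since p minus its normal form lies in I, I + (p) = I + (r) where r = b; decide whether this ideal is the whole ring.
Run Buchberger on G together with r (pairs among the g_i already reduce to 0 since G is a Gröbner basis):
g_1 = a + b, LT = a.
g_2 = b**2 + b, LT = b**2.
r = b, LT = b.

The S-polynomials (S(g_1,g_2), S(g_1,r), S(g_2,r)) all reduce to 0 modulo the current basis, so we have a Gröbner basis.
Inter-reduce: drop elements whose leading term is divisible by another's, tail-reduce, and make monic.
Reduced Gröbner basis: {a, b}.
The reduced Gröbner basis of I + (p) is {a, b} ≠ {1}, a proper ideal, so the enlarged system stays consistent: p is independent of I, with normal form b.

a**2*b + a**2 + a + b**3 + b**2 is independent of I; its normal form modulo I is b.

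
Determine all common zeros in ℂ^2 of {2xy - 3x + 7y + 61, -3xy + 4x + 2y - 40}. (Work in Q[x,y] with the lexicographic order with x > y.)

Compute a lex Gröbner basis by Buchberger's algorithm.
f_1 = 2xy - 3x + 7y + 61, LT = xy.
f_2 = -3xy + 4x + 2y - 40, LT = xy.

S(f_1,f_2): lcm = xy. S = -\tfrac{1}{6}x + \tfrac{25}{6}y + \tfrac{103}{6}.
  leading term x: no divisor's leading term divides it; move -\tfrac{1}{6}x to the remainder.
  leading term y: no divisor's leading term divides it; move \tfrac{25}{6}y to the remainder.
  leading term 1: no divisor's leading term divides it; move \tfrac{103}{6} to the remainder.
  remainder -\tfrac{1}{6}x + \tfrac{25}{6}y + \tfrac{103}{6} ≠ 0; add h_3 = -\tfrac{1}{6}x + \tfrac{25}{6}y + \tfrac{103}{6} to the basis.

S(f_1,h_3): lcm = xy. S = -\tfrac{3}{2}x + 25y^{2} + \tfrac{213}{2}y + \tfrac{61}{2}.
  leading term x: subtract (9)·h_3 from -\tfrac{3}{2}x + 25y^{2} + \tfrac{213}{2}y + \tfrac{61}{2} → 25y^{2} + 69y - 124
  leading term y^{2}: no divisor's leading term divides it; move 25y^{2} to the remainder.
  leading term y: no divisor's leading term divides it; move 69y to the remainder.
  leading term 1: no divisor's leading term divides it; move -124 to the remainder.
  remainder 25y^{2} + 69y - 124 ≠ 0; add h_4 = 25y^{2} + 69y - 124 to the basis.

The other S-polynomials (S(f_2,h_3), S(f_1,h_4), S(f_2,h_4), S(h_3,h_4)) all reduce to 0 modulo the current basis, so we have a Gröbner basis.
Inter-reduce: drop elements whose leading term is divisible by another's, tail-reduce, and make monic.
Reduced Gröbner basis: {x - 25y - 103, y^{2} + \tfrac{69}{25}y - \tfrac{124}{25}}.

From the last basis element, y^{2} + \tfrac{69}{25}y - \tfrac{124}{25} = 0, so y takes values in {-4, 31/25}. Each choice, substituted upward through the basis, yields the corresponding point(s) of the solution set.
  y = -4: the earlier basis element becomes x - 3 = 0, giving x = 3 — point (3, -4).
  y = 31/25: the earlier basis element becomes x - 134 = 0, giving x = 134 — point (134, 31/25).
This is the nonlinear analogue of row-reducing a linear system.

{(3, -4), (134, 31/25)}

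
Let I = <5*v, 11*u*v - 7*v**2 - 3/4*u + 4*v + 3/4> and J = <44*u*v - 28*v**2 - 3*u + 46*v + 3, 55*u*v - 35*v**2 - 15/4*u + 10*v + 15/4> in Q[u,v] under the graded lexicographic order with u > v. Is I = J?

Yes, the ideals are equal.

Equality of ideals is decidable: compute both reduced Gröbner bases (unique for the ordering) and check whether they agree.
Buchberger on the first generating set:
f_1 = 5*v, LT = v.
f_2 = 11*u*v - 7*v**2 - 3/4*u + 4*v + 3/4, LT = u*v.

S(f_1,f_2): lcm = u*v. S = 7/11*v**2 + 3/44*u - 4/11*v - 3/44.
  leading term v**2: subtract (7/55*v)·f_1 from 7/11*v**2 + 3/44*u - 4/11*v - 3/44 → 3/44*u - 4/11*v - 3/44
  leading term u: no divisor's leading term divides it; move 3/44*u to the remainder.
  leading term v: subtract (-4/55)·f_1 from -4/11*v - 3/44 → -3/44
  leading term 1: no divisor's leading term divides it; move -3/44 to the remainder.
  remainder 3/44*u - 3/44 ≠ 0; add g_3 = 3/44*u - 3/44 to the basis.

The other S-polynomials (S(f_1,g_3), S(f_2,g_3)) all reduce to 0 modulo the current basis, so we have a Gröbner basis.
Inter-reduce: drop elements whose leading term is divisible by another's, tail-reduce, and make monic.
Reduced Gröbner basis: {u - 1, v}.

Buchberger on the second generating set:
h_1 = 44*u*v - 28*v**2 - 3*u + 46*v + 3, LT = u*v.
h_2 = 55*u*v - 35*v**2 - 15/4*u + 10*v + 15/4, LT = u*v.

S(h_1,h_2): lcm = u*v. S = 19/22*v.
  leading term v: no divisor's leading term divides it; move 19/22*v to the remainder.
  remainder 19/22*v ≠ 0; add k_3 = 19/22*v to the basis.

S(h_1,k_3): lcm = u*v. S = -7/11*v**2 - 3/44*u + 23/22*v + 3/44.
  leading term v**2: subtract (-14/19*v)·k_3 from -7/11*v**2 - 3/44*u + 23/22*v + 3/44 → -3/44*u + 23/22*v + 3/44
  leading term u: no divisor's leading term divides it; move -3/44*u to the remainder.
  leading term v: subtract (23/19)·k_3 from 23/22*v + 3/44 → 3/44
  leading term 1: no divisor's leading term divides it; move 3/44 to the remainder.
  remainder -3/44*u + 3/44 ≠ 0; add k_4 = -3/44*u + 3/44 to the basis.

The other S-polynomials (S(h_2,k_3), S(h_1,k_4), S(h_2,k_4), S(k_3,k_4)) all reduce to 0 modulo the current basis, so we have a Gröbner basis.
Inter-reduce: drop elements whose leading term is divisible by another's, tail-reduce, and make monic.
Reduced Gröbner basis: {u - 1, v}.

Same reduced basis, so the two generating sets span the same ideal.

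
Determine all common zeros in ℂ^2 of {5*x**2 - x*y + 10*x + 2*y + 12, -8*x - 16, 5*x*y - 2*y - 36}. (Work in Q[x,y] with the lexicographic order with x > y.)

{(-2, -3)}

Compute a lex Gröbner basis by Buchberger's algorithm.
f_1 = 5*x**2 - x*y + 10*x + 2*y + 12, LT = x**2.
f_2 = -8*x - 16, LT = x.
f_3 = 5*x*y - 2*y - 36, LT = x*y.

S(f_1,f_2): lcm = x**2. S = -1/5*x*y + 2/5*y + 12/5.
  reduce S modulo (f_1, f_2, f_3):
  remainder 4/5*y + 12/5 ≠ 0; add h_4 = 4/5*y + 12/5 to the basis.

The other S-polynomials (S(f_1,f_3), S(f_2,f_3), S(f_1,h_4), S(f_2,h_4), S(f_3,h_4)) all reduce to 0 modulo the current basis, so we have a Gröbner basis.
Inter-reduce: drop elements whose leading term is divisible by another's, tail-reduce, and make monic.
Reduced Gröbner basis: {x + 2, y + 3}.

The lex basis is triangular: the last element involves only y. Solving y + 3 = 0 gives y ∈ {-3}; substituting each value into the earlier elements determines the remaining variables.
  y = -3: the earlier basis element becomes x + 2 = 0, giving x = -2 — point (-2, -3).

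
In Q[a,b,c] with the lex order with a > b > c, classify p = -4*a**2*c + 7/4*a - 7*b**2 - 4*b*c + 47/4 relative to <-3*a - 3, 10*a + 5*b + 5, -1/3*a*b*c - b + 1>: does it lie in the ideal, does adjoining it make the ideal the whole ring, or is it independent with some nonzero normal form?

First compute the reduced Gröbner basis of I by Buchberger's algorithm.
f_1 = -3*a - 3, LT = a.
f_2 = 10*a + 5*b + 5, LT = a.
f_3 = -1/3*a*b*c - b + 1, LT = a*b*c.

S(f_1,f_2): lcm = a. S = -1/2*b + 1/2.
  leading term b: no divisor's leading term divides it; move -1/2*b to the remainder.
  leading term 1: no divisor's leading term divides it; move 1/2 to the remainder.
  remainder -1/2*b + 1/2 ≠ 0; add h_4 = -1/2*b + 1/2 to the basis.

S(f_1,f_3): lcm = a*b*c. S = b*c - 3*b + 3.
  leading term b*c: subtract (-2*c)·h_4 from b*c - 3*b + 3 → -3*b + c + 3
  leading term b: subtract (6)·h_4 from -3*b + c + 3 → c
  leading term c: no divisor's leading term divides it; move c to the remainder.
  remainder c ≠ 0; add h_5 = c to the basis.

S(f_2,f_3): lcm = a*b*c. S = 1/2*b**2*c + 1/2*b*c - 3*b + 3.
  leading term b**2*c: subtract (-b*c)·h_4 from 1/2*b**2*c + 1/2*b*c - 3*b + 3 → b*c - 3*b + 3
  leading term b*c: subtract (-2*c)·h_4 from b*c - 3*b + 3 → -3*b + c + 3
  leading term b: subtract (6)·h_4 from -3*b + c + 3 → c
  leading term c: subtract (1)·h_5 from c → 0
  remainder 0.

S(f_1,h_4): leading monomials are coprime, so the S-polynomial reduces to 0 (Buchberger's first criterion).
S(f_2,h_4): leading monomials are coprime, so the S-polynomial reduces to 0 (Buchberger's first criterion).
S(f_3,h_4): lcm = a*b*c. S = a*c + 3*b - 3.
  leading term a*c: subtract (-1/3*c)·f_1 from a*c + 3*b - 3 → 3*b - c - 3
  leading term b: subtract (-6)·h_4 from 3*b - c - 3 → -c
  leading term c: subtract (-1)·h_5 from -c → 0
  remainder 0.

S(f_1,h_5): leading monomials are coprime, so the S-polynomial reduces to 0 (Buchberger's first criterion).
S(f_2,h_5): leading monomials are coprime, so the S-polynomial reduces to 0 (Buchberger's first criterion).
S(f_3,h_5): lcm = a*b*c. S = 3*b - 3.
  leading term b: subtract (-6)·h_4 from 3*b - 3 → 0
  remainder 0.

S(h_4,h_5): leading monomials are coprime, so the S-polynomial reduces to 0 (Buchberger's first criterion).
Every S-polynomial of the final basis reduces to 0, so we have a Gröbner basis.
Inter-reduce: drop elements whose leading term is divisible by another's, tail-reduce, and make monic.
Reduced Gröbner basis: {a + 1, b - 1, c}.
Label its elements g_1 = a + 1, g_2 = b - 1, g_3 = c.

Reduce p = -4*a**2*c + 7/4*a - 7*b**2 - 4*b*c + 47/4 modulo G:
  leading term a**2*c: subtract (-4*a*c)·g_1 from -4*a**2*c + 7/4*a - 7*b**2 - 4*b*c + 47/4 → 4*a*c + 7/4*a - 7*b**2 - 4*b*c + 47/4
  leading term a*c: subtract (4*c)·g_1 from 4*a*c + 7/4*a - 7*b**2 - 4*b*c + 47/4 → 7/4*a - 7*b**2 - 4*b*c - 4*c + 47/4
  leading term a: subtract (7/4)·g_1 from 7/4*a - 7*b**2 - 4*b*c - 4*c + 47/4 → -7*b**2 - 4*b*c - 4*c + 10
  leading term b**2: subtract (-7*b)·g_2 from -7*b**2 - 4*b*c - 4*c + 10 → -4*b*c - 7*b - 4*c + 10
  leading term b*c: subtract (-4*c)·g_2 from -4*b*c - 7*b - 4*c + 10 → -7*b - 8*c + 10
  leading term b: subtract (-7)·g_2 from -7*b - 8*c + 10 → -8*c + 3
  leading term c: subtract (-8)·g_3 from -8*c + 3 → 3
  leading term 1: no divisor's leading term divides it; move 3 to the remainder.
  normal form = 3.
The normal form is nonzero, so p ∉ I. Since p minus its normal form lies in I, I + (p) = I + (r) where r = 3; decide whether this ideal is the whole ring.
Here r = 3 is a nonzero constant, hence a unit: 1 ∈ I + (p), the Gröbner basis of I + (p) is {1}, and the enlarged system has no common solution — adjoining p is inconsistent.

Adjoining -4*a**2*c + 7/4*a - 7*b**2 - 4*b*c + 47/4 makes the ideal the whole ring: the system is inconsistent.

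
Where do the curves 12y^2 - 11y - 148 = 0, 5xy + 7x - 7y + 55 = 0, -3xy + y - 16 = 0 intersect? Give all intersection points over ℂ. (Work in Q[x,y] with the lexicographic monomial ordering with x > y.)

Compute a lex Gröbner basis by Buchberger's algorithm.
f_1 = 12y^2 - 11y - 148, LT = y^2.
f_2 = 5xy + 7x - 7y + 55, LT = xy.
f_3 = -3xy + y - 16, LT = xy.

S(f_1,f_2): lcm = xy^2. S = -139/60xy - 37/3x + 7/5y^2 - 11y.
  leading term xy: subtract (-139/300)·f_2 from -139/60xy - 37/3x + 7/5y^2 - 11y → -909/100x + 7/5y^2 - 4273/300y + 1529/60
  leading term x: no divisor's leading term divides it; move -909/100x to the remainder.
  leading term y^2: subtract (7/60)·f_1 from 7/5y^2 - 4273/300y + 1529/60 → -324/25y + 171/4
  leading term y: no divisor's leading term divides it; move -324/25y to the remainder.
  leading term 1: no divisor's leading term divides it; move 171/4 to the remainder.
  remainder -909/100x - 324/25y + 171/4 ≠ 0; add h_4 = -909/100x - 324/25y + 171/4 to the basis.

S(f_1,f_3): lcm = xy^2. S = -11/12xy - 37/3x + 1/3y^2 - 16/3y.
  leading term xy: subtract (-11/60)·f_2 from -11/12xy - 37/3x + 1/3y^2 - 16/3y → -221/20x + 1/3y^2 - 397/60y + 121/12
  leading term x: subtract (1105/909)·h_4 from -221/20x + 1/3y^2 - 397/60y + 121/12 → 1/3y^2 + 11075/1212y - 12691/303
  leading term y^2: subtract (1/36)·f_1 from 1/3y^2 + 11075/1212y - 12691/303 → 8584/909y - 34336/909
  leading term y: no divisor's leading term divides it; move 8584/909y to the remainder.
  leading term 1: no divisor's leading term divides it; move -34336/909 to the remainder.
  remainder 8584/909y - 34336/909 ≠ 0; add h_5 = 8584/909y - 34336/909 to the basis.

The other S-polynomials (S(f_2,f_3), S(f_1,h_4), S(f_2,h_4), S(f_3,h_4), S(f_1,h_5), S(f_2,h_5), S(f_3,h_5), S(h_4,h_5)) all reduce to 0 modulo the current basis, so we have a Gröbner basis.
Inter-reduce: drop elements whose leading term is divisible by another's, tail-reduce, and make monic.
Reduced Gröbner basis: {x + 1, y - 4}.

A lex Gröbner basis eliminates variables successively. Here y - 4 depends only on y, with roots {4}; lifting each root through the earlier basis elements recovers the full solutions.
  y = 4: the earlier basis element becomes x + 1 = 0, giving x = -1 — point (-1, 4).

{(-1, 4)}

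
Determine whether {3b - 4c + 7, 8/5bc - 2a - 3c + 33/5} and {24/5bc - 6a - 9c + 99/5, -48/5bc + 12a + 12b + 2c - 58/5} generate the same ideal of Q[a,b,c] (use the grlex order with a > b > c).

Yes, the ideals are equal.

For a fixed monomial order, each ideal has a unique reduced Gröbner basis; comparing bases decides equality.
Buchberger on the first generating set:
f_1 = 3b - 4c + 7, LT = b.
f_2 = 8/5bc - 2a - 3c + 33/5, LT = bc.

S(f_1,f_2): lcm = bc. S = -4/3c^2 + 5/4a + 101/24c - 33/8.
  reduce S modulo (f_1, f_2):
  remainder -4/3c^2 + 5/4a + 101/24c - 33/8 ≠ 0; add g_3 = -4/3c^2 + 5/4a + 101/24c - 33/8 to the basis.

The other S-polynomials (S(f_1,g_3), S(f_2,g_3)) all reduce to 0 modulo the current basis, so we have a Gröbner basis.
Inter-reduce: drop elements whose leading term is divisible by another's, tail-reduce, and make monic.
Reduced Gröbner basis: {c^2 - 15/16a - 101/32c + 99/32, b - 4/3c + 7/3}.

Buchberger on the second generating set:
h_1 = 24/5bc - 6a - 9c + 99/5, LT = bc.
h_2 = -48/5bc + 12a + 12b + 2c - 58/5, LT = bc.

S(h_1,h_2): lcm = bc. S = 5/4b - 5/3c + 35/12.
  reduce S modulo (h_1, h_2):
  remainder 5/4b - 5/3c + 35/12 ≠ 0; add k_3 = 5/4b - 5/3c + 35/12 to the basis.

S(h_1,k_3): lcm = bc. S = 4/3c^2 - 5/4a - 101/24c + 33/8.
  reduce S modulo (h_1, h_2, k_3):
  remainder 4/3c^2 - 5/4a - 101/24c + 33/8 ≠ 0; add k_4 = 4/3c^2 - 5/4a - 101/24c + 33/8 to the basis.

The other S-polynomials (S(h_2,k_3), S(h_1,k_4), S(h_2,k_4), S(k_3,k_4)) all reduce to 0 modulo the current basis, so we have a Gröbner basis.
Inter-reduce: drop elements whose leading term is divisible by another's, tail-reduce, and make monic.
Reduced Gröbner basis: {c^2 - 15/16a - 101/32c + 99/32, b - 4/3c + 7/3}.

The two bases agree; hence the ideals are identical.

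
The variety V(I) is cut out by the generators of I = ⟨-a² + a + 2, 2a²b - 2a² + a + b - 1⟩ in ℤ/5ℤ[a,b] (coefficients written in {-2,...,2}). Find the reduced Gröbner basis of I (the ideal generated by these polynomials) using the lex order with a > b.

Buchberger's algorithm terminates because the ascending chain of leading-term ideals stabilizes.

f_1 = -a² + a + 2, LT = a².
f_2 = 2a²b - 2a² + a + b - 1, LT = a²b.

S(f_1,f_2): lcm = a²b. S = a² - ab + 2a - 2.
  reduce S modulo (f_1, f_2):
  remainder -ab - 2a ≠ 0; add g_3 = -ab - 2a to the basis.

S(f_1,g_3): lcm = a²b. S = -2a² - ab - 2b.
  reduce S modulo (f_1, f_2, g_3):
  remainder -2b + 1 ≠ 0; add g_4 = -2b + 1 to the basis.

The other S-polynomials (S(f_2,g_3), S(f_1,g_4), S(f_2,g_4), S(g_3,g_4)) all reduce to 0 modulo the current basis, so we have a Gröbner basis.
Inter-reduce: drop elements whose leading term is divisible by another's, tail-reduce, and make monic.

G = {a² - a - 2, b + 2}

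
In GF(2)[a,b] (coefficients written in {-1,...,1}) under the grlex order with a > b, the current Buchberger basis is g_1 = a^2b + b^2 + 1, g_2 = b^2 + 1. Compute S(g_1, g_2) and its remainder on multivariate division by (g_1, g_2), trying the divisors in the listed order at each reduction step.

lcm(LM(g_1), LM(g_2)) = a^2b^2.
S = (lcm/LT(g_1))·g_1 − (lcm/LT(g_2))·g_2 = b^3 + a^2 + b.
Reduce S modulo (g_1, g_2) in that order:
  leading term b^3: subtract (b)·g_2 from b^3 + a^2 + b → a^2
  leading term a^2: no divisor's leading term divides it; move a^2 to the remainder.
The remainder a^2 is nonzero, so it would be added as the next basis element.

S(g_1, g_2) = b^3 + a^2 + b; remainder on division = a^2.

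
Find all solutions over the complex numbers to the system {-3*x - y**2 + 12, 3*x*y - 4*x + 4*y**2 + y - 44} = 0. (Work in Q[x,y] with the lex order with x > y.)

Compute a lex Gröbner basis by Buchberger's algorithm.
f_1 = -3*x - y**2 + 12, LT = x.
f_2 = 3*x*y - 4*x + 4*y**2 + y - 44, LT = x*y.

S(f_1,f_2): lcm = x*y. S = 4/3*x + 1/3*y**3 - 4/3*y**2 - 13/3*y + 44/3.
  leading term x: subtract (-4/9)·f_1 from 4/3*x + 1/3*y**3 - 4/3*y**2 - 13/3*y + 44/3 → 1/3*y**3 - 16/9*y**2 - 13/3*y + 20
  leading term y**3: no divisor's leading term divides it; move 1/3*y**3 to the remainder.
  leading term y**2: no divisor's leading term divides it; move -16/9*y**2 to the remainder.
  leading term y: no divisor's leading term divides it; move -13/3*y to the remainder.
  leading term 1: no divisor's leading term divides it; move 20 to the remainder.
  remainder 1/3*y**3 - 16/9*y**2 - 13/3*y + 20 ≠ 0; add h_3 = 1/3*y**3 - 16/9*y**2 - 13/3*y + 20 to the basis.

The other S-polynomials (S(f_1,h_3), S(f_2,h_3)) all reduce to 0 modulo the current basis, so we have a Gröbner basis.
Inter-reduce: drop elements whose leading term is divisible by another's, tail-reduce, and make monic.
Reduced Gröbner basis: {x + 1/3*y**2 - 4, y**3 - 16/3*y**2 - 13*y + 60}.

The lex basis is triangular: the last element involves only y. Solving y**3 - 16/3*y**2 - 13*y + 60 = 0 gives y ∈ {3, 7/6 - sqrt(769)/6, 7/6 + sqrt(769)/6}; substituting each value into the earlier elements determines the remaining variables.
  y = 3: the earlier basis element becomes x - 1 = 0, giving x = 1 — point (1, 3).
  y = 7/6 - sqrt(769)/6: the earlier basis element becomes x - 7*sqrt(769)/54 + 193/54 = 0, giving x = -193/54 + 7*sqrt(769)/54 — point (-193/54 + 7*sqrt(769)/54, 7/6 - sqrt(769)/6).
  y = 7/6 + sqrt(769)/6: the earlier basis element becomes x + 193/54 + 7*sqrt(769)/54 = 0, giving x = -7*sqrt(769)/54 - 193/54 — point (-7*sqrt(769)/54 - 193/54, 7/6 + sqrt(769)/6).
Check: every point annihilates each of the original generators.

{(1, 3), (-193/54 + 7*sqrt(769)/54, 7/6 - sqrt(769)/6), (-7*sqrt(769)/54 - 193/54, 7/6 + sqrt(769)/6)}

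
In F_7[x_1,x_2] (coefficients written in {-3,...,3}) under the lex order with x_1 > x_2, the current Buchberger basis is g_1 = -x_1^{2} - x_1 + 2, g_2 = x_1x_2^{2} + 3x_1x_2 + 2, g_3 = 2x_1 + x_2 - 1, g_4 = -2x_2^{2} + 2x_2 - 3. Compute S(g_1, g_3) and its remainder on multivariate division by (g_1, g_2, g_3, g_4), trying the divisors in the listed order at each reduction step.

S(g_1, g_3) = 3x_1x_2 - 2x_1 - 2; remainder on division = x_2 + 1.

lcm(LM(g_1), LM(g_3)) = x_1^{2}.
S = (lcm/LT(g_1))·g_1 − (lcm/LT(g_3))·g_3 = 3x_1x_2 - 2x_1 - 2.
Reduce S modulo (g_1, g_2, g_3, g_4) in that order:
  leading term x_1x_2: subtract (-2x_2)·g_3 from 3x_1x_2 - 2x_1 - 2 → -2x_1 + 2x_2^{2} - 2x_2 - 2
  leading term x_1: subtract (-1)·g_3 from -2x_1 + 2x_2^{2} - 2x_2 - 2 → 2x_2^{2} - x_2 - 3
  leading term x_2^{2}: subtract (-1)·g_4 from 2x_2^{2} - x_2 - 3 → x_2 + 1
  leading term x_2: no divisor's leading term divides it; move x_2 to the remainder.
  leading term 1: no divisor's leading term divides it; move 1 to the remainder.
The remainder x_2 + 1 is nonzero, so it would be added as the next basis element.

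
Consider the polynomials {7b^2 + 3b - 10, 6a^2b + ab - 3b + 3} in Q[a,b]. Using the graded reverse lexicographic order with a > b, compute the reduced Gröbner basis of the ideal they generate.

f_1 = 7b^2 + 3b - 10, LT = b^2.
f_2 = 6a^2b + ab - 3b + 3, LT = a^2b.

S(f_1,f_2): lcm = a^2b^2. S = 3/7a^2b - 1/6ab^2 - 10/7a^2 + 1/2b^2 - 1/2b.
  leading term a^2b: subtract (1/14)·f_2 from 3/7a^2b - 1/6ab^2 - 10/7a^2 + 1/2b^2 - 1/2b → -1/6ab^2 - 10/7a^2 - 1/14ab + 1/2b^2 - 2/7b - 3/14
  leading term ab^2: subtract (-1/42a)·f_1 from -1/6ab^2 - 10/7a^2 - 1/14ab + 1/2b^2 - 2/7b - 3/14 → -10/7a^2 + 1/2b^2 - 5/21a - 2/7b - 3/14
  leading term a^2: no divisor's leading term divides it; move -10/7a^2 to the remainder.
  leading term b^2: subtract (1/14)·f_1 from 1/2b^2 - 5/21a - 2/7b - 3/14 → -5/21a - 1/2b + 1/2
  leading term a: no divisor's leading term divides it; move -5/21a to the remainder.
  leading term b: no divisor's leading term divides it; move -1/2b to the remainder.
  leading term 1: no divisor's leading term divides it; move 1/2 to the remainder.
  remainder -10/7a^2 - 5/21a - 1/2b + 1/2 ≠ 0; add g_3 = -10/7a^2 - 5/21a - 1/2b + 1/2 to the basis.

The other S-polynomials (S(f_1,g_3), S(f_2,g_3)) all reduce to 0 modulo the current basis, so we have a Gröbner basis.
Inter-reduce: drop elements whose leading term is divisible by another's, tail-reduce, and make monic.

G = {a^2 + 1/6a + 7/20b - 7/20, b^2 + 3/7b - 10/7}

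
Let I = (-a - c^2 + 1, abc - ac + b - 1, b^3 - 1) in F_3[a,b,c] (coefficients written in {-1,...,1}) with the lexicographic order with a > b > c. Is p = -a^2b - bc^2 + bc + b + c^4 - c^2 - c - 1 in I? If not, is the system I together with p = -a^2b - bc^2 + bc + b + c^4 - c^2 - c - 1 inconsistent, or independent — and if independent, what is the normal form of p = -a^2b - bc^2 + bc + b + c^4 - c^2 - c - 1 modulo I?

First compute the reduced Gröbner basis of I by Buchberger's algorithm.
f_1 = -a - c^2 + 1, LT = a.
f_2 = abc - ac + b - 1, LT = abc.
f_3 = b^3 - 1, LT = b^3.

S(f_1,f_2): lcm = abc. S = ac + bc^3 - bc - b + 1.
  reduce S modulo (f_1, f_2, f_3):
  remainder bc^3 - bc - b - c^3 + c + 1 ≠ 0; add h_4 = bc^3 - bc - b - c^3 + c + 1 to the basis.

The other S-polynomials (S(f_1,f_3), S(f_2,f_3), S(f_1,h_4), S(f_2,h_4), S(f_3,h_4)) all reduce to 0 modulo the current basis, so we have a Gröbner basis.
Inter-reduce: drop elements whose leading term is divisible by another's, tail-reduce, and make monic.
Reduced Gröbner basis: {a + c^2 - 1, b^3 - 1, bc^3 - bc - b - c^3 + c + 1}.
Label its elements g_1 = a + c^2 - 1, g_2 = b^3 - 1, g_3 = bc^3 - bc - b - c^3 + c + 1.

Reduce p = -a^2b - bc^2 + bc + b + c^4 - c^2 - c - 1 modulo G:
  leading term a^2b: subtract (-ab)·g_1 from -a^2b - bc^2 + bc + b + c^4 - c^2 - c - 1 → abc^2 - ab - bc^2 + bc + b + c^4 - c^2 - c - 1
  leading term abc^2: subtract (bc^2)·g_1 from abc^2 - ab - bc^2 + bc + b + c^4 - c^2 - c - 1 → -ab - bc^4 + bc + b + c^4 - c^2 - c - 1
  leading term ab: subtract (-b)·g_1 from -ab - bc^4 + bc + b + c^4 - c^2 - c - 1 → -bc^4 + bc^2 + bc + c^4 - c^2 - c - 1
  leading term bc^4: subtract (-c)·g_3 from -bc^4 + bc^2 + bc + c^4 - c^2 - c - 1 → -1
  leading term 1: no divisor's leading term divides it; move -1 to the remainder.
  normal form = -1.
The normal form is nonzero, so p ∉ I. Since p minus its normal form lies in I, I + (p) = I + (r) where r = -1; decide whether this ideal is the whole ring.
Here r = -1 is a nonzero constant, hence a unit: 1 ∈ I + (p), the Gröbner basis of I + (p) is {1}, and the enlarged system has no common solution — adjoining p is inconsistent.

Adjoining -a^2b - bc^2 + bc + b + c^4 - c^2 - c - 1 makes the ideal the whole ring: the system is inconsistent.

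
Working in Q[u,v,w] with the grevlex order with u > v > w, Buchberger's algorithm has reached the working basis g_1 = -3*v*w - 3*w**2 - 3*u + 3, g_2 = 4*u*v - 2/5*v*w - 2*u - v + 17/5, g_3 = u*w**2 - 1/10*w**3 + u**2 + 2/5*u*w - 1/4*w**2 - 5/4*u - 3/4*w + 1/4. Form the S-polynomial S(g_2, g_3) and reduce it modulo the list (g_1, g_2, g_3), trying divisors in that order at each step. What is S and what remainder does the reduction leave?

S(g_2, g_3) = -u**2*v - 2/5*u*v*w - 1/2*u*w**2 + 5/4*u*v + 3/4*v*w + 17/20*w**2 - 1/4*v; remainder on division = 0.

lcm(LM(g_2), LM(g_3)) = u*v*w**2.
S = (lcm/LT(g_2))·g_2 − (lcm/LT(g_3))·g_3 = -u**2*v - 2/5*u*v*w - 1/2*u*w**2 + 5/4*u*v + 3/4*v*w + 17/20*w**2 - 1/4*v.
Reduce S modulo (g_1, g_2, g_3) in that order:
  leading term u**2*v: subtract (-1/4*u)·g_2 from -u**2*v - 2/5*u*v*w - 1/2*u*w**2 + 5/4*u*v + 3/4*v*w + 17/20*w**2 - 1/4*v → -1/2*u*v*w - 1/2*u*w**2 - 1/2*u**2 + u*v + 3/4*v*w + 17/20*w**2 + 17/20*u - 1/4*v
  leading term u*v*w: subtract (1/6*u)·g_1 from -1/2*u*v*w - 1/2*u*w**2 - 1/2*u**2 + u*v + 3/4*v*w + 17/20*w**2 + 17/20*u - 1/4*v → u*v + 3/4*v*w + 17/20*w**2 + 7/20*u - 1/4*v
  leading term u*v: subtract (1/4)·g_2 from u*v + 3/4*v*w + 17/20*w**2 + 7/20*u - 1/4*v → 17/20*v*w + 17/20*w**2 + 17/20*u - 17/20
  leading term v*w: subtract (-17/60)·g_1 from 17/20*v*w + 17/20*w**2 + 17/20*u - 17/20 → 0
The remainder is 0, so this S-polynomial contributes no new basis element.
This is the inner loop of Buchberger's algorithm — each nonzero remainder becomes a new basis element.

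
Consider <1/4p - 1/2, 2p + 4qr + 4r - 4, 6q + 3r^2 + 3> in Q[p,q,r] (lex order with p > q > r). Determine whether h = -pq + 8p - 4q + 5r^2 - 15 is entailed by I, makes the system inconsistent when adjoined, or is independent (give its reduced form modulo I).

First compute the reduced Gröbner basis of I by Buchberger's algorithm.
f_1 = 1/4p - 1/2, LT = p.
f_2 = 2p + 4qr + 4r - 4, LT = p.
f_3 = 6q + 3r^2 + 3, LT = q.

S(f_1,f_2): lcm = p. S = -2qr - 2r.
  reduce S modulo (f_1, f_2, f_3):
  remainder r^3 - r ≠ 0; add k_4 = r^3 - r to the basis.

The other S-polynomials (S(f_1,f_3), S(f_2,f_3), S(f_1,k_4), S(f_2,k_4), S(f_3,k_4)) all reduce to 0 modulo the current basis, so we have a Gröbner basis.
Inter-reduce: drop elements whose leading term is divisible by another's, tail-reduce, and make monic.
Reduced Gröbner basis: {p - 2, q + 1/2r^2 + 1/2, r^3 - r}.
Label its elements g_1 = p - 2, g_2 = q + 1/2r^2 + 1/2, g_3 = r^3 - r.

Reduce h = -pq + 8p - 4q + 5r^2 - 15 modulo G:
  leading term pq: subtract (-q)·g_1 from -pq + 8p - 4q + 5r^2 - 15 → 8p - 6q + 5r^2 - 15
  leading term p: subtract (8)·g_1 from 8p - 6q + 5r^2 - 15 → -6q + 5r^2 + 1
  leading term q: subtract (-6)·g_2 from -6q + 5r^2 + 1 → 8r^2 + 4
  leading term r^2: no divisor's leading term divides it; move 8r^2 to the remainder.
  leading term 1: no divisor's leading term divides it; move 4 to the remainder.
  normal form = 8r^2 + 4.
The normal form is nonzero, so h ∉ I. Since h minus its normal form lies in I, I + (h) = I + (n) where n = 8r^2 + 4; decide whether this ideal is the whole ring.
Run Buchberger on G together with n (pairs among the g_i already reduce to 0 since G is a Gröbner basis):
g_1 = p - 2, LT = p.
g_2 = q + 1/2r^2 + 1/2, LT = q.
g_3 = r^3 - r, LT = r^3.
n = 8r^2 + 4, LT = r^2.

S(g_3,n): lcm = r^3. S = -3/2r.
  reduce S modulo (g_1, g_2, g_3, n):
  remainder -3/2r ≠ 0; add m_5 = -3/2r to the basis.

S(n,m_5): lcm = r^2. S = 1/2.
  reduce S modulo (g_1, g_2, g_3, n, m_5):
  remainder 1/2 ≠ 0; add m_6 = 1/2 to the basis.

The other S-polynomials (S(g_1,g_2), S(g_1,g_3), S(g_1,n), S(g_2,g_3), S(g_2,n), S(g_1,m_5), S(g_2,m_5), S(g_3,m_5), S(g_1,m_6), S(g_2,m_6), S(g_3,m_6), S(n,m_6), S(m_5,m_6)) all reduce to 0 modulo the current basis, so we have a Gröbner basis.
Inter-reduce: drop elements whose leading term is divisible by another's, tail-reduce, and make monic.
Reduced Gröbner basis: {1}.
The reduced Gröbner basis of I + (h) is {1}: the ideal is the whole ring, so the enlarged system has no common solution — adjoining h is inconsistent.

Adjoining -pq + 8p - 4q + 5r^2 - 15 makes the ideal the whole ring: the system is inconsistent.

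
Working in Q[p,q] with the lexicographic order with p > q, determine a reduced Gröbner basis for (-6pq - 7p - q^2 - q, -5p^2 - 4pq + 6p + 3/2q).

G = {p + 114/35q^3 + 227/35q^2 + 167/35q, q^4 + 60/19q^3 + 71/19q^2 + 63/38q}

f_1 = -6pq - 7p - q^2 - q, LT = pq.
f_2 = -5p^2 - 4pq + 6p + 3/2q, LT = p^2.

S(f_1,f_2): lcm = p^2q. S = 7/6p^2 - 19/30pq^2 + 41/30pq + 3/10q^2.
  leading term p^2: subtract (-7/30)·f_2 from 7/6p^2 - 19/30pq^2 + 41/30pq + 3/10q^2 → -19/30pq^2 + 13/30pq + 7/5p + 3/10q^2 + 7/20q
  leading term pq^2: subtract (19/180q)·f_1 from -19/30pq^2 + 13/30pq + 7/5p + 3/10q^2 + 7/20q → 211/180pq + 7/5p + 19/180q^3 + 73/180q^2 + 7/20q
  leading term pq: subtract (-211/1080)·f_1 from 211/180pq + 7/5p + 19/180q^3 + 73/180q^2 + 7/20q → 7/216p + 19/180q^3 + 227/1080q^2 + 167/1080q
  leading term p: no divisor's leading term divides it; move 7/216p to the remainder.
  leading term q^3: no divisor's leading term divides it; move 19/180q^3 to the remainder.
  leading term q^2: no divisor's leading term divides it; move 227/1080q^2 to the remainder.
  leading term q: no divisor's leading term divides it; move 167/1080q to the remainder.
  remainder 7/216p + 19/180q^3 + 227/1080q^2 + 167/1080q ≠ 0; add g_3 = 7/216p + 19/180q^3 + 227/1080q^2 + 167/1080q to the basis.

S(f_1,g_3): lcm = pq. S = 7/6p - 114/35q^4 - 227/35q^3 - 967/210q^2 + 1/6q.
  leading term p: subtract (36)·g_3 from 7/6p - 114/35q^4 - 227/35q^3 - 967/210q^2 + 1/6q → -114/35q^4 - 72/7q^3 - 426/35q^2 - 27/5q
  leading term q^4: no divisor's leading term divides it; move -114/35q^4 to the remainder.
  leading term q^3: no divisor's leading term divides it; move -72/7q^3 to the remainder.
  leading term q^2: no divisor's leading term divides it; move -426/35q^2 to the remainder.
  leading term q: no divisor's leading term divides it; move -27/5q to the remainder.
  remainder -114/35q^4 - 72/7q^3 - 426/35q^2 - 27/5q ≠ 0; add g_4 = -114/35q^4 - 72/7q^3 - 426/35q^2 - 27/5q to the basis.

S(f_2,g_3): lcm = p^2. S = -114/35pq^3 - 227/35pq^2 - 139/35pq - 6/5p - 3/10q.
  leading term pq^3: subtract (19/35q^2)·f_1 from -114/35pq^3 - 227/35pq^2 - 139/35pq - 6/5p - 3/10q → -94/35pq^2 - 139/35pq - 6/5p + 19/35q^4 + 19/35q^3 - 3/10q
  leading term pq^2: subtract (47/105q)·f_1 from -94/35pq^2 - 139/35pq - 6/5p + 19/35q^4 + 19/35q^3 - 3/10q → -88/105pq - 6/5p + 19/35q^4 + 104/105q^3 + 47/105q^2 - 3/10q
  leading term pq: subtract (44/315)·f_1 from -88/105pq - 6/5p + 19/35q^4 + 104/105q^3 + 47/105q^2 - 3/10q → -2/9p + 19/35q^4 + 104/105q^3 + 37/63q^2 - 101/630q
  leading term p: subtract (-48/7)·g_3 from -2/9p + 19/35q^4 + 104/105q^3 + 37/63q^2 - 101/630q → 19/35q^4 + 12/7q^3 + 71/35q^2 + 9/10q
  leading term q^4: subtract (-1/6)·g_4 from 19/35q^4 + 12/7q^3 + 71/35q^2 + 9/10q → 0
  remainder 0.

S(f_1,g_4): lcm = pq^4. S = -227/114pq^3 - 71/19pq^2 - 63/38pq + 1/6q^5 + 1/6q^4.
  leading term pq^3: subtract (227/684q^2)·f_1 from -227/114pq^3 - 71/19pq^2 - 63/38pq + 1/6q^5 + 1/6q^4 → -967/684pq^2 - 63/38pq + 1/6q^5 + 341/684q^4 + 227/684q^3
  leading term pq^2: subtract (967/4104q)·f_1 from -967/684pq^2 - 63/38pq + 1/6q^5 + 341/684q^4 + 227/684q^3 → -35/4104pq + 1/6q^5 + 341/684q^4 + 2329/4104q^3 + 967/4104q^2
  leading term pq: subtract (35/24624)·f_1 from -35/4104pq + 1/6q^5 + 341/684q^4 + 2329/4104q^3 + 967/4104q^2 → 245/24624p + 1/6q^5 + 341/684q^4 + 2329/4104q^3 + 5837/24624q^2 + 35/24624q
  leading term p: subtract (35/114)·g_3 from 245/24624p + 1/6q^5 + 341/684q^4 + 2329/4104q^3 + 5837/24624q^2 + 35/24624q → 1/6q^5 + 341/684q^4 + 61/114q^3 + 59/342q^2 - 7/152q
  leading term q^5: subtract (-35/684q)·g_4 from 1/6q^5 + 341/684q^4 + 61/114q^3 + 59/342q^2 - 7/152q → -1/36q^4 - 5/57q^3 - 71/684q^2 - 7/152q
  leading term q^4: subtract (35/4104)·g_4 from -1/36q^4 - 5/57q^3 - 71/684q^2 - 7/152q → 0
  remainder 0.

S(f_2,g_4): leading monomials are coprime, so the S-polynomial reduces to 0 (Buchberger's first criterion).
S(g_3,g_4): leading monomials are coprime, so the S-polynomial reduces to 0 (Buchberger's first criterion).
Every S-polynomial of the final basis reduces to 0, so we have a Gröbner basis.
Inter-reduce: drop elements whose leading term is divisible by another's, tail-reduce, and make monic.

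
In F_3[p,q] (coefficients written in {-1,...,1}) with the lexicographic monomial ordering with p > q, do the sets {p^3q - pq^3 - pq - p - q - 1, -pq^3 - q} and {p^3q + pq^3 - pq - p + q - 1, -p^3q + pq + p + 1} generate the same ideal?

For a fixed monomial order, each ideal has a unique reduced Gröbner basis; comparing bases decides equality.
Buchberger on the first generating set:
f_1 = p^3q - pq^3 - pq - p - q - 1, LT = p^3q.
f_2 = -pq^3 - q, LT = pq^3.

S(f_1,f_2): lcm = p^3q^3. S = -p^2q - pq^5 - pq^3 - pq^2 - q^3 - q^2.
  reduce S modulo (f_1, f_2):
  remainder -p^2q - pq^2 - q^2 + q ≠ 0; add g_3 = -p^2q - pq^2 - q^2 + q to the basis.

S(f_1,g_3): lcm = p^3q. S = -p^2q^2 - pq^3 - pq^2 - p - q - 1.
  reduce S modulo (f_1, f_2, g_3):
  remainder -pq^2 - p + q^3 - q^2 - q - 1 ≠ 0; add g_4 = -pq^2 - p + q^3 - q^2 - q - 1 to the basis.

S(f_2,g_3): lcm = p^2q^3. S = -pq^4 + pq - q^4 + q^3.
  reduce S modulo (f_1, f_2, g_3, g_4):
  remainder pq - q^4 + q^3 + q^2 ≠ 0; add g_5 = pq - q^4 + q^3 + q^2 to the basis.

S(f_1,g_4): lcm = p^3q^2. S = -p^3 + p^2q^3 - p^2q^2 - p^2q - p^2 - pq^4 - pq^2 - pq - q^2 - q.
  reduce S modulo (f_1, f_2, g_3, g_4, g_5):
  remainder -p^3 - p^2 + q^4 - q^2 ≠ 0; add g_6 = -p^3 - p^2 + q^4 - q^2 to the basis.

S(g_3,g_4): lcm = p^2q^2. S = -p^2 - pq^3 - pq^2 - pq - p + q^3 - q^2.
  reduce S modulo (f_1, f_2, g_3, g_4, g_5, g_6):
  remainder -p^2 - q^4 + q^3 + q^2 - q + 1 ≠ 0; add g_7 = -p^2 - q^4 + q^3 + q^2 - q + 1 to the basis.

S(f_2,g_5): lcm = pq^3. S = q^6 - q^5 - q^4 + q.
  reduce S modulo (f_1, f_2, g_3, g_4, g_5, g_6, g_7):
  remainder q^6 - q^5 - q^4 + q ≠ 0; add g_8 = q^6 - q^5 - q^4 + q to the basis.

S(g_4,g_5): lcm = pq^2. S = p + q^5 - q^4 + q^3 + q^2 + q + 1.
  reduce S modulo (f_1, f_2, g_3, g_4, g_5, g_6, g_7, g_8):
  remainder p + q^5 - q^4 + q^3 + q^2 + q + 1 ≠ 0; add g_9 = p + q^5 - q^4 + q^3 + q^2 + q + 1 to the basis.

The other S-polynomials (S(f_2,g_4), S(f_1,g_5), S(g_3,g_5), S(f_1,g_6), S(f_2,g_6), S(g_3,g_6), S(g_4,g_6), S(g_5,g_6), S(f_1,g_7), S(f_2,g_7), S(g_3,g_7), S(g_4,g_7), S(g_5,g_7), S(g_6,g_7), S(f_1,g_8), S(f_2,g_8), S(g_3,g_8), S(g_4,g_8), S(g_5,g_8), S(g_6,g_8), S(g_7,g_8), S(f_1,g_9), S(f_2,g_9), S(g_3,g_9), S(g_4,g_9), S(g_5,g_9), S(g_6,g_9), S(g_7,g_9), S(g_8,g_9)) all reduce to 0 modulo the current basis, so we have a Gröbner basis.
Inter-reduce: drop elements whose leading term is divisible by another's, tail-reduce, and make monic.
Reduced Gröbner basis: {p + q^5 - q^4 + q^3 + q^2 + q + 1, q^6 - q^5 - q^4 + q}.

Buchberger on the second generating set:
h_1 = p^3q + pq^3 - pq - p + q - 1, LT = p^3q.
h_2 = -p^3q + pq + p + 1, LT = p^3q.

S(h_1,h_2): lcm = p^3q. S = pq^3 + q.
  reduce S modulo (h_1, h_2):
  remainder pq^3 + q ≠ 0; add k_3 = pq^3 + q to the basis.

S(h_1,k_3): lcm = p^3q^3. S = -p^2q + pq^5 - pq^3 - pq^2 + q^3 - q^2.
  reduce S modulo (h_1, h_2, k_3):
  remainder -p^2q - pq^2 - q^2 + q ≠ 0; add k_4 = -p^2q - pq^2 - q^2 + q to the basis.

S(h_1,k_4): lcm = p^3q. S = -p^2q^2 + pq^3 - pq^2 - p + q - 1.
  reduce S modulo (h_1, h_2, k_3, k_4):
  remainder -pq^2 - p + q^3 - q^2 - q - 1 ≠ 0; add k_5 = -pq^2 - p + q^3 - q^2 - q - 1 to the basis.

S(k_3,k_4): lcm = p^2q^3. S = -pq^4 + pq - q^4 + q^3.
  reduce S modulo (h_1, h_2, k_3, k_4, k_5):
  remainder pq - q^4 + q^3 + q^2 ≠ 0; add k_6 = pq - q^4 + q^3 + q^2 to the basis.

S(h_1,k_5): lcm = p^3q^2. S = -p^3 + p^2q^3 - p^2q^2 - p^2q - p^2 + pq^4 - pq^2 - pq + q^2 - q.
  reduce S modulo (h_1, h_2, k_3, k_4, k_5, k_6):
  remainder -p^3 - p^2 + q^4 - q^2 ≠ 0; add k_7 = -p^3 - p^2 + q^4 - q^2 to the basis.

S(k_4,k_5): lcm = p^2q^2. S = -p^2 - pq^3 - pq^2 - pq - p + q^3 - q^2.
  reduce S modulo (h_1, h_2, k_3, k_4, k_5, k_6, k_7):
  remainder -p^2 - q^4 + q^3 + q^2 - q + 1 ≠ 0; add k_8 = -p^2 - q^4 + q^3 + q^2 - q + 1 to the basis.

S(k_3,k_6): lcm = pq^3. S = q^6 - q^5 - q^4 + q.
  reduce S modulo (h_1, h_2, k_3, k_4, k_5, k_6, k_7, k_8):
  remainder q^6 - q^5 - q^4 + q ≠ 0; add k_9 = q^6 - q^5 - q^4 + q to the basis.

S(k_5,k_6): lcm = pq^2. S = p + q^5 - q^4 + q^3 + q^2 + q + 1.
  reduce S modulo (h_1, h_2, k_3, k_4, k_5, k_6, k_7, k_8, k_9):
  remainder p + q^5 - q^4 + q^3 + q^2 + q + 1 ≠ 0; add k_10 = p + q^5 - q^4 + q^3 + q^2 + q + 1 to the basis.

The other S-polynomials (S(h_2,k_3), S(h_2,k_4), S(h_2,k_5), S(k_3,k_5), S(h_1,k_6), S(h_2,k_6), S(k_4,k_6), S(h_1,k_7), S(h_2,k_7), S(k_3,k_7), S(k_4,k_7), S(k_5,k_7), S(k_6,k_7), S(h_1,k_8), S(h_2,k_8), S(k_3,k_8), S(k_4,k_8), S(k_5,k_8), S(k_6,k_8), S(k_7,k_8), S(h_1,k_9), S(h_2,k_9), S(k_3,k_9), S(k_4,k_9), S(k_5,k_9), S(k_6,k_9), S(k_7,k_9), S(k_8,k_9), S(h_1,k_10), S(h_2,k_10), S(k_3,k_10), S(k_4,k_10), S(k_5,k_10), S(k_6,k_10), S(k_7,k_10), S(k_8,k_10), S(k_9,k_10)) all reduce to 0 modulo the current basis, so we have a Gröbner basis.
Inter-reduce: drop elements whose leading term is divisible by another's, tail-reduce, and make monic.
Reduced Gröbner basis: {p + q^5 - q^4 + q^3 + q^2 + q + 1, q^6 - q^5 - q^4 + q}.

These coincide, so the ideals are equal.

Yes, the ideals are equal.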